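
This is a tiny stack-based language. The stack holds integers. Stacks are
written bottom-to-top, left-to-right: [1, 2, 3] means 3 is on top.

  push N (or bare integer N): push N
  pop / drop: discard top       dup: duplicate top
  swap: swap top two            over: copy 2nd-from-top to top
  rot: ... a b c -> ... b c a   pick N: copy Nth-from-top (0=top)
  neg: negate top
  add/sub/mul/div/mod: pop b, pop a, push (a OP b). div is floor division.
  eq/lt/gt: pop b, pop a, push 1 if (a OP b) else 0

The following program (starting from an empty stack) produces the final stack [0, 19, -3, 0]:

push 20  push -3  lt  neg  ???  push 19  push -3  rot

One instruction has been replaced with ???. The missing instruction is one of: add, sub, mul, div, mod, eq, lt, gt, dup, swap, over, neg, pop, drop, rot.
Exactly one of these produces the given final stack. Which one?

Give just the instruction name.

Answer: dup

Derivation:
Stack before ???: [0]
Stack after ???:  [0, 0]
The instruction that transforms [0] -> [0, 0] is: dup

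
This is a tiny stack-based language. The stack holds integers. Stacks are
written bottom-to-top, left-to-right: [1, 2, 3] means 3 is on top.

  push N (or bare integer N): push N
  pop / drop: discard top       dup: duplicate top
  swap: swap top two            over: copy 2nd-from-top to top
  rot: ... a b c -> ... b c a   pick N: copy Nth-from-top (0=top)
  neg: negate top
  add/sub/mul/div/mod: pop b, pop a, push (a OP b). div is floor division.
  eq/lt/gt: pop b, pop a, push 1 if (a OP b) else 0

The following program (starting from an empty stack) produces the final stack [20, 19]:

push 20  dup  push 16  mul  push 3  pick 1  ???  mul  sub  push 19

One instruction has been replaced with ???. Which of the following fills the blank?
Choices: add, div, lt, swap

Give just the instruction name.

Stack before ???: [20, 320, 3, 320]
Stack after ???:  [20, 320, 0]
Checking each choice:
  add: produces [-103340, 19]
  div: MATCH
  lt: produces [-300, 19]
  swap: produces [20, -640, 19]


Answer: div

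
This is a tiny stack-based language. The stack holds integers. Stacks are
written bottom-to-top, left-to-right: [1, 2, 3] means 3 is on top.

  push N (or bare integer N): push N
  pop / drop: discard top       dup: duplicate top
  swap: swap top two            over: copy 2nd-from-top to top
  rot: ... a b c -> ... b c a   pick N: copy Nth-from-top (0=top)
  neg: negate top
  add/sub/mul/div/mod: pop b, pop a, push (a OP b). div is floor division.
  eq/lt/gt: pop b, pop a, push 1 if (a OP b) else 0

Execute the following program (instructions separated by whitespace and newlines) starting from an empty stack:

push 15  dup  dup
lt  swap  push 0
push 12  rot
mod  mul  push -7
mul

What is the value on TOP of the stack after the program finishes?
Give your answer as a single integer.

After 'push 15': [15]
After 'dup': [15, 15]
After 'dup': [15, 15, 15]
After 'lt': [15, 0]
After 'swap': [0, 15]
After 'push 0': [0, 15, 0]
After 'push 12': [0, 15, 0, 12]
After 'rot': [0, 0, 12, 15]
After 'mod': [0, 0, 12]
After 'mul': [0, 0]
After 'push -7': [0, 0, -7]
After 'mul': [0, 0]

Answer: 0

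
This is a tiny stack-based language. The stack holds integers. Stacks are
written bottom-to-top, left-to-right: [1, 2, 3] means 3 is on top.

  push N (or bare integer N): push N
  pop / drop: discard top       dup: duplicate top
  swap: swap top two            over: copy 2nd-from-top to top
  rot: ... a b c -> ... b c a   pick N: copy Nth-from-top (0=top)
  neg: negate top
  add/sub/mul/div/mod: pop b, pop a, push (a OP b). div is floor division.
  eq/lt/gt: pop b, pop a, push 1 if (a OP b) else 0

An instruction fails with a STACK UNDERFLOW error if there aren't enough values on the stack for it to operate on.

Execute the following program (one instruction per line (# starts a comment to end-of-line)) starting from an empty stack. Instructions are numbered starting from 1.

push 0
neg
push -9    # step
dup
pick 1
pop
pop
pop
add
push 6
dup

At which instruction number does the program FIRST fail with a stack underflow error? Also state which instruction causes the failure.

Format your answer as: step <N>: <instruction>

Answer: step 9: add

Derivation:
Step 1 ('push 0'): stack = [0], depth = 1
Step 2 ('neg'): stack = [0], depth = 1
Step 3 ('push -9'): stack = [0, -9], depth = 2
Step 4 ('dup'): stack = [0, -9, -9], depth = 3
Step 5 ('pick 1'): stack = [0, -9, -9, -9], depth = 4
Step 6 ('pop'): stack = [0, -9, -9], depth = 3
Step 7 ('pop'): stack = [0, -9], depth = 2
Step 8 ('pop'): stack = [0], depth = 1
Step 9 ('add'): needs 2 value(s) but depth is 1 — STACK UNDERFLOW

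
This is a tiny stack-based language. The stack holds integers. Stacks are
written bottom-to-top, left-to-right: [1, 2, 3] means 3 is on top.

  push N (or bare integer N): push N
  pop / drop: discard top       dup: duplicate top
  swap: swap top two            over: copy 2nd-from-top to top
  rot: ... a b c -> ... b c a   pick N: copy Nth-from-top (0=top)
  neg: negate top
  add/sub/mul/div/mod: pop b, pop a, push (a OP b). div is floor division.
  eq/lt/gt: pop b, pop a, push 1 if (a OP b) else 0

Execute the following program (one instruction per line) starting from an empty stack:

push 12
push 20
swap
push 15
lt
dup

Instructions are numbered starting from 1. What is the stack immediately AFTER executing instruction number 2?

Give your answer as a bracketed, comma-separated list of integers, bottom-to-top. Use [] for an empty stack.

Answer: [12, 20]

Derivation:
Step 1 ('push 12'): [12]
Step 2 ('push 20'): [12, 20]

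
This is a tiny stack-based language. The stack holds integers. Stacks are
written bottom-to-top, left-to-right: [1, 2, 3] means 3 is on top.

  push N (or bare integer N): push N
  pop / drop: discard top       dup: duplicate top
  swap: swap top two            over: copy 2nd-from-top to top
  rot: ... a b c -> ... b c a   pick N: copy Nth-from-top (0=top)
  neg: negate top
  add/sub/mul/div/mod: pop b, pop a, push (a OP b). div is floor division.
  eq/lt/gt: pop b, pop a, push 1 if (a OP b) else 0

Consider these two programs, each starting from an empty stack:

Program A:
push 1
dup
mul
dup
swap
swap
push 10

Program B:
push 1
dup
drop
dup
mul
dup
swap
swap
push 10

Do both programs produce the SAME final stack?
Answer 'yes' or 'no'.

Answer: yes

Derivation:
Program A trace:
  After 'push 1': [1]
  After 'dup': [1, 1]
  After 'mul': [1]
  After 'dup': [1, 1]
  After 'swap': [1, 1]
  After 'swap': [1, 1]
  After 'push 10': [1, 1, 10]
Program A final stack: [1, 1, 10]

Program B trace:
  After 'push 1': [1]
  After 'dup': [1, 1]
  After 'drop': [1]
  After 'dup': [1, 1]
  After 'mul': [1]
  After 'dup': [1, 1]
  After 'swap': [1, 1]
  After 'swap': [1, 1]
  After 'push 10': [1, 1, 10]
Program B final stack: [1, 1, 10]
Same: yes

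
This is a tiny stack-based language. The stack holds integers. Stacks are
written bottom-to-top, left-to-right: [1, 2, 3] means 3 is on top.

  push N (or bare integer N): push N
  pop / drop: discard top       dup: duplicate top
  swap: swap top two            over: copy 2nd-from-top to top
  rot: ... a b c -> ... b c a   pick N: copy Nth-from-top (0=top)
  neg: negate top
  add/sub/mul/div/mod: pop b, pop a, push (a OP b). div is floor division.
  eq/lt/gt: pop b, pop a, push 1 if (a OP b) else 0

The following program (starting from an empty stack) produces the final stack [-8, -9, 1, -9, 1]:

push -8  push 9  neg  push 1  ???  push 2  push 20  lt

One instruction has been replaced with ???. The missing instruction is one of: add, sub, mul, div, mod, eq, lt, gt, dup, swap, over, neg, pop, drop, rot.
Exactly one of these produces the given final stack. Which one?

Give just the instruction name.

Answer: over

Derivation:
Stack before ???: [-8, -9, 1]
Stack after ???:  [-8, -9, 1, -9]
The instruction that transforms [-8, -9, 1] -> [-8, -9, 1, -9] is: over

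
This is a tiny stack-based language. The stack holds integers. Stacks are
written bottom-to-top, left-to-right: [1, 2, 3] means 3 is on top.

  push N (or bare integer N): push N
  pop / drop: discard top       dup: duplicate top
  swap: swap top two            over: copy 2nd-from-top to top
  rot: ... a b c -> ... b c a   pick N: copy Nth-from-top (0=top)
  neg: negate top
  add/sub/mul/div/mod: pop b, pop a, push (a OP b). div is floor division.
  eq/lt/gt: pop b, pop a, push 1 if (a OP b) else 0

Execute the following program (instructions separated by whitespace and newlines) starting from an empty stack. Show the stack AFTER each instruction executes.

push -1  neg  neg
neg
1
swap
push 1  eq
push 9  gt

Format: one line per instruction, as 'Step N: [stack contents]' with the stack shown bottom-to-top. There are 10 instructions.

Step 1: [-1]
Step 2: [1]
Step 3: [-1]
Step 4: [1]
Step 5: [1, 1]
Step 6: [1, 1]
Step 7: [1, 1, 1]
Step 8: [1, 1]
Step 9: [1, 1, 9]
Step 10: [1, 0]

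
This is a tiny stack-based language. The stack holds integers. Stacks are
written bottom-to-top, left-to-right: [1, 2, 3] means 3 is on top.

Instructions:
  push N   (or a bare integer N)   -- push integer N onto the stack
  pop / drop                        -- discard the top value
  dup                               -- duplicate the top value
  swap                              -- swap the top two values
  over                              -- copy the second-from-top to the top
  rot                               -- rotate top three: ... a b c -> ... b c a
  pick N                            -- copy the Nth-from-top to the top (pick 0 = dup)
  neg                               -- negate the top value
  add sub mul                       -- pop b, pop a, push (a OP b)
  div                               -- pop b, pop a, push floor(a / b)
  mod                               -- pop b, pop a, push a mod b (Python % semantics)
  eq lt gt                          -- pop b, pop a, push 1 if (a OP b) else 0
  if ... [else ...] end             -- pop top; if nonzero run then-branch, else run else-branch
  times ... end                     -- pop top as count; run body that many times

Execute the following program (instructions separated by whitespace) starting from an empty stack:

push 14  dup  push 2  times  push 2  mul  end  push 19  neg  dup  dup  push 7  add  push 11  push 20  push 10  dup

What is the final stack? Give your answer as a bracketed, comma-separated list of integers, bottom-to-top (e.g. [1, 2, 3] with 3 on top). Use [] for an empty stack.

Answer: [14, 56, -19, -19, -12, 11, 20, 10, 10]

Derivation:
After 'push 14': [14]
After 'dup': [14, 14]
After 'push 2': [14, 14, 2]
After 'times': [14, 14]
After 'push 2': [14, 14, 2]
After 'mul': [14, 28]
After 'push 2': [14, 28, 2]
After 'mul': [14, 56]
After 'push 19': [14, 56, 19]
After 'neg': [14, 56, -19]
After 'dup': [14, 56, -19, -19]
After 'dup': [14, 56, -19, -19, -19]
After 'push 7': [14, 56, -19, -19, -19, 7]
After 'add': [14, 56, -19, -19, -12]
After 'push 11': [14, 56, -19, -19, -12, 11]
After 'push 20': [14, 56, -19, -19, -12, 11, 20]
After 'push 10': [14, 56, -19, -19, -12, 11, 20, 10]
After 'dup': [14, 56, -19, -19, -12, 11, 20, 10, 10]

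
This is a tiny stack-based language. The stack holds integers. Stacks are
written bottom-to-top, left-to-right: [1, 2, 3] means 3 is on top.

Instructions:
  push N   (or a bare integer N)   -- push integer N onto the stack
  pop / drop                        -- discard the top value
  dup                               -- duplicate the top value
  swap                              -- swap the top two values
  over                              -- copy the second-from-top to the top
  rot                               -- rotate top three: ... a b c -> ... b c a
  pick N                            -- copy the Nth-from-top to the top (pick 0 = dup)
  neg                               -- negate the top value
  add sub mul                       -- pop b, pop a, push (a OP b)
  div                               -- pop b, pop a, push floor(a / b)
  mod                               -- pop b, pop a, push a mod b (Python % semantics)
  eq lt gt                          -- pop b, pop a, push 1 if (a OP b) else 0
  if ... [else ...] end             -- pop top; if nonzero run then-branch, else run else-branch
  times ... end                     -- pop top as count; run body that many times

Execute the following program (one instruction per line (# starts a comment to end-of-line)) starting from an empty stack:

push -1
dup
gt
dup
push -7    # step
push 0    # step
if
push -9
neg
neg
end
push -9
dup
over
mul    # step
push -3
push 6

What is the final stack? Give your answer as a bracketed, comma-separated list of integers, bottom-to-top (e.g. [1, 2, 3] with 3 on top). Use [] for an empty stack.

After 'push -1': [-1]
After 'dup': [-1, -1]
After 'gt': [0]
After 'dup': [0, 0]
After 'push -7': [0, 0, -7]
After 'push 0': [0, 0, -7, 0]
After 'if': [0, 0, -7]
After 'push -9': [0, 0, -7, -9]
After 'dup': [0, 0, -7, -9, -9]
After 'over': [0, 0, -7, -9, -9, -9]
After 'mul': [0, 0, -7, -9, 81]
After 'push -3': [0, 0, -7, -9, 81, -3]
After 'push 6': [0, 0, -7, -9, 81, -3, 6]

Answer: [0, 0, -7, -9, 81, -3, 6]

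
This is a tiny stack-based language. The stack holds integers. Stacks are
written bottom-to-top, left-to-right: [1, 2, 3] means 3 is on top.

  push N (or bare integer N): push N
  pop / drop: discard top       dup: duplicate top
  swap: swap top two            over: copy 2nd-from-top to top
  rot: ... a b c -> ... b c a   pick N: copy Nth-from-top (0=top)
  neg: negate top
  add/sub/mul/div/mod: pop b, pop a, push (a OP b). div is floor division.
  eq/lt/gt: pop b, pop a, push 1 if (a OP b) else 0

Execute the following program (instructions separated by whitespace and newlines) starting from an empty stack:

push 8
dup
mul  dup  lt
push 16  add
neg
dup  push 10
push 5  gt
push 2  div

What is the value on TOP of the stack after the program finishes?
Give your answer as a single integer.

Answer: 0

Derivation:
After 'push 8': [8]
After 'dup': [8, 8]
After 'mul': [64]
After 'dup': [64, 64]
After 'lt': [0]
After 'push 16': [0, 16]
After 'add': [16]
After 'neg': [-16]
After 'dup': [-16, -16]
After 'push 10': [-16, -16, 10]
After 'push 5': [-16, -16, 10, 5]
After 'gt': [-16, -16, 1]
After 'push 2': [-16, -16, 1, 2]
After 'div': [-16, -16, 0]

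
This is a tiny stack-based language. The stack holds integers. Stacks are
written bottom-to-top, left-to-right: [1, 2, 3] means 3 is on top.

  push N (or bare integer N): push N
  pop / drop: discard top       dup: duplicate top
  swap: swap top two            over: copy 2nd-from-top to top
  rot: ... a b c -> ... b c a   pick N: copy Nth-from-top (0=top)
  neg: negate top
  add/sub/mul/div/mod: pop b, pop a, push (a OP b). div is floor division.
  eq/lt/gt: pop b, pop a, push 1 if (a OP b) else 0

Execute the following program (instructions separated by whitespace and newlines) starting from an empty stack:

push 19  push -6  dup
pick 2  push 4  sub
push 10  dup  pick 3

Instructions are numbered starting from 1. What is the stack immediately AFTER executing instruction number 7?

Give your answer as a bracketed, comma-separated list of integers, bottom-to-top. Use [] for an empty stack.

Answer: [19, -6, -6, 15, 10]

Derivation:
Step 1 ('push 19'): [19]
Step 2 ('push -6'): [19, -6]
Step 3 ('dup'): [19, -6, -6]
Step 4 ('pick 2'): [19, -6, -6, 19]
Step 5 ('push 4'): [19, -6, -6, 19, 4]
Step 6 ('sub'): [19, -6, -6, 15]
Step 7 ('push 10'): [19, -6, -6, 15, 10]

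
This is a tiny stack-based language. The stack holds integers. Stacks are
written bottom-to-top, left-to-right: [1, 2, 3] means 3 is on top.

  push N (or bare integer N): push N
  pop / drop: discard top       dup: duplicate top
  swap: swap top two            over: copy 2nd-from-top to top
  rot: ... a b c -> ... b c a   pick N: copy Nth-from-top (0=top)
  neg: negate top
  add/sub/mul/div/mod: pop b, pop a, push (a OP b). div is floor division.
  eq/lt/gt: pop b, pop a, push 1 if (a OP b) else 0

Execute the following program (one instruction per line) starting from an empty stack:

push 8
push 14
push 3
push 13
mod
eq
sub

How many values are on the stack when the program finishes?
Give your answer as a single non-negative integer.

After 'push 8': stack = [8] (depth 1)
After 'push 14': stack = [8, 14] (depth 2)
After 'push 3': stack = [8, 14, 3] (depth 3)
After 'push 13': stack = [8, 14, 3, 13] (depth 4)
After 'mod': stack = [8, 14, 3] (depth 3)
After 'eq': stack = [8, 0] (depth 2)
After 'sub': stack = [8] (depth 1)

Answer: 1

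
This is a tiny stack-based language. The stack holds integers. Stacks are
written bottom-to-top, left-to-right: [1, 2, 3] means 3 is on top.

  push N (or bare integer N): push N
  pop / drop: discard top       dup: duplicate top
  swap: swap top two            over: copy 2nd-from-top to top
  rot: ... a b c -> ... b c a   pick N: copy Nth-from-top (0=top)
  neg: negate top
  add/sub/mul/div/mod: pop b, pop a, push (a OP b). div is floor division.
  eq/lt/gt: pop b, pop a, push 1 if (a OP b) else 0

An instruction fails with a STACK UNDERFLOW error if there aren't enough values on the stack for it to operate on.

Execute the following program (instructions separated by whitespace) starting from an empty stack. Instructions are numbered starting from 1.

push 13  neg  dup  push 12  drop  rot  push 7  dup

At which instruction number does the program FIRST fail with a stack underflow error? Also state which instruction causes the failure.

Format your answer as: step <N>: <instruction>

Step 1 ('push 13'): stack = [13], depth = 1
Step 2 ('neg'): stack = [-13], depth = 1
Step 3 ('dup'): stack = [-13, -13], depth = 2
Step 4 ('push 12'): stack = [-13, -13, 12], depth = 3
Step 5 ('drop'): stack = [-13, -13], depth = 2
Step 6 ('rot'): needs 3 value(s) but depth is 2 — STACK UNDERFLOW

Answer: step 6: rot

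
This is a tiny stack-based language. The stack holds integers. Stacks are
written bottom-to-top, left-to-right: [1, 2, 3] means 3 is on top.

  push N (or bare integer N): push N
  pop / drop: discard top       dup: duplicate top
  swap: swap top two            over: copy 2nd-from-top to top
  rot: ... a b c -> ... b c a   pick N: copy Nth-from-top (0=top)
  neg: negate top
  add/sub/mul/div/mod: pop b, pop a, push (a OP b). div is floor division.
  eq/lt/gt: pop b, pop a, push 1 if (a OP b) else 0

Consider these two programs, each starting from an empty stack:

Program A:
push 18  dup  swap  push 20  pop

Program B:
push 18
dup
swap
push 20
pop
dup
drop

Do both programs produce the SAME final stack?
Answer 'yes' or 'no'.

Program A trace:
  After 'push 18': [18]
  After 'dup': [18, 18]
  After 'swap': [18, 18]
  After 'push 20': [18, 18, 20]
  After 'pop': [18, 18]
Program A final stack: [18, 18]

Program B trace:
  After 'push 18': [18]
  After 'dup': [18, 18]
  After 'swap': [18, 18]
  After 'push 20': [18, 18, 20]
  After 'pop': [18, 18]
  After 'dup': [18, 18, 18]
  After 'drop': [18, 18]
Program B final stack: [18, 18]
Same: yes

Answer: yes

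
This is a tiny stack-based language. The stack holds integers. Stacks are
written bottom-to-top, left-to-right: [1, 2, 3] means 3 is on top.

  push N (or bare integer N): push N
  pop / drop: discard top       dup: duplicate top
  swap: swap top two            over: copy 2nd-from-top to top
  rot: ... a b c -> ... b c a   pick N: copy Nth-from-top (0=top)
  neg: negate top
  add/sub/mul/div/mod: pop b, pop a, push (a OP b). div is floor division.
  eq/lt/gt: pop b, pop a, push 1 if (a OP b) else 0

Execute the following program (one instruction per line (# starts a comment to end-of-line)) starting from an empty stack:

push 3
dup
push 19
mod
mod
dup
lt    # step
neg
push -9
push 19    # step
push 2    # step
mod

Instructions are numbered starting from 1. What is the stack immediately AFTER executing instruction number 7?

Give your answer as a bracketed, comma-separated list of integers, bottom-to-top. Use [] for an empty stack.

Step 1 ('push 3'): [3]
Step 2 ('dup'): [3, 3]
Step 3 ('push 19'): [3, 3, 19]
Step 4 ('mod'): [3, 3]
Step 5 ('mod'): [0]
Step 6 ('dup'): [0, 0]
Step 7 ('lt'): [0]

Answer: [0]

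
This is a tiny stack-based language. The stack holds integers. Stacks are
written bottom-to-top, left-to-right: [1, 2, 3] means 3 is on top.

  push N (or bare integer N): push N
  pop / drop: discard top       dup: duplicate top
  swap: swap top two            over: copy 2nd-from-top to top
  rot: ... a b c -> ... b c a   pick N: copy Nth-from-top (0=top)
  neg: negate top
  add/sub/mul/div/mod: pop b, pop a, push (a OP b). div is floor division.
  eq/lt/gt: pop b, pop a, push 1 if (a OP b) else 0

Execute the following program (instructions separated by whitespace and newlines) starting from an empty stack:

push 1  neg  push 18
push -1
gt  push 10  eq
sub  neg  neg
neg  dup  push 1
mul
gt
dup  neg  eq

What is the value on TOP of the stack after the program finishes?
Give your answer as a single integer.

Answer: 1

Derivation:
After 'push 1': [1]
After 'neg': [-1]
After 'push 18': [-1, 18]
After 'push -1': [-1, 18, -1]
After 'gt': [-1, 1]
After 'push 10': [-1, 1, 10]
After 'eq': [-1, 0]
After 'sub': [-1]
After 'neg': [1]
After 'neg': [-1]
After 'neg': [1]
After 'dup': [1, 1]
After 'push 1': [1, 1, 1]
After 'mul': [1, 1]
After 'gt': [0]
After 'dup': [0, 0]
After 'neg': [0, 0]
After 'eq': [1]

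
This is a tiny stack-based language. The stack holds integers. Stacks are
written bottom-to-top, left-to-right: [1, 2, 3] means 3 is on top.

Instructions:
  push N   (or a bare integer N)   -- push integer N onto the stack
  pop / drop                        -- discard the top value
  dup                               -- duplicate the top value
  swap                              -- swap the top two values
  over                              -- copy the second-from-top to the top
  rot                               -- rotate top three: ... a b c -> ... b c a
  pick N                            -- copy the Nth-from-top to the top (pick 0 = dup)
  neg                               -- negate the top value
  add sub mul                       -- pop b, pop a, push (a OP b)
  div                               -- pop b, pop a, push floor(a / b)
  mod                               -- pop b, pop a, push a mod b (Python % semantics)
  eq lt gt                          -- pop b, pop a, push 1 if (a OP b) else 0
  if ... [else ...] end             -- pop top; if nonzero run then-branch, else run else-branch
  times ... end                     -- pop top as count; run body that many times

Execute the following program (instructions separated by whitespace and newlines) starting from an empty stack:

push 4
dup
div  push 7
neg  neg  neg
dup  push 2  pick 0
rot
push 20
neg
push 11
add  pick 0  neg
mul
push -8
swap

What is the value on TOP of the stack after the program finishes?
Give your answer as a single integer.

Answer: -81

Derivation:
After 'push 4': [4]
After 'dup': [4, 4]
After 'div': [1]
After 'push 7': [1, 7]
After 'neg': [1, -7]
After 'neg': [1, 7]
After 'neg': [1, -7]
After 'dup': [1, -7, -7]
After 'push 2': [1, -7, -7, 2]
After 'pick 0': [1, -7, -7, 2, 2]
After 'rot': [1, -7, 2, 2, -7]
After 'push 20': [1, -7, 2, 2, -7, 20]
After 'neg': [1, -7, 2, 2, -7, -20]
After 'push 11': [1, -7, 2, 2, -7, -20, 11]
After 'add': [1, -7, 2, 2, -7, -9]
After 'pick 0': [1, -7, 2, 2, -7, -9, -9]
After 'neg': [1, -7, 2, 2, -7, -9, 9]
After 'mul': [1, -7, 2, 2, -7, -81]
After 'push -8': [1, -7, 2, 2, -7, -81, -8]
After 'swap': [1, -7, 2, 2, -7, -8, -81]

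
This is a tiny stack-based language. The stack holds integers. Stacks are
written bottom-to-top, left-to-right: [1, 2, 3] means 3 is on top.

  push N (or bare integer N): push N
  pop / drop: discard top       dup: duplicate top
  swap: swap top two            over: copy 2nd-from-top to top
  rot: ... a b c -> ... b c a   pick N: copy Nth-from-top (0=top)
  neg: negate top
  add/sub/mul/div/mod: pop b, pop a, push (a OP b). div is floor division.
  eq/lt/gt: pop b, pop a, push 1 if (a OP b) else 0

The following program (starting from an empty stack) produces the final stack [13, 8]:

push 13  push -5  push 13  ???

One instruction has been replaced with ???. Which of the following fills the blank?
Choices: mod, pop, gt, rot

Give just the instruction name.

Answer: mod

Derivation:
Stack before ???: [13, -5, 13]
Stack after ???:  [13, 8]
Checking each choice:
  mod: MATCH
  pop: produces [13, -5]
  gt: produces [13, 0]
  rot: produces [-5, 13, 13]


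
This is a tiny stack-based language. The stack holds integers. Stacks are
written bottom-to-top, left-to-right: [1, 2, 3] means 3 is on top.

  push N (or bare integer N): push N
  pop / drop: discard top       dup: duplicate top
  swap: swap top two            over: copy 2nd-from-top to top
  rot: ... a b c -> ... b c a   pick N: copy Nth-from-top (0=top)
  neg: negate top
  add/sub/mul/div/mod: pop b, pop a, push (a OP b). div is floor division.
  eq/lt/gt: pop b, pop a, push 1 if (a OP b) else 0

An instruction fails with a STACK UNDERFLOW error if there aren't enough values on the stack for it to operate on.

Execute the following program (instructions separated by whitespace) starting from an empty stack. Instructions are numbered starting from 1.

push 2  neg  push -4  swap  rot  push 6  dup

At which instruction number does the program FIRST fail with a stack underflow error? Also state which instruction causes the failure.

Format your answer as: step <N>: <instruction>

Step 1 ('push 2'): stack = [2], depth = 1
Step 2 ('neg'): stack = [-2], depth = 1
Step 3 ('push -4'): stack = [-2, -4], depth = 2
Step 4 ('swap'): stack = [-4, -2], depth = 2
Step 5 ('rot'): needs 3 value(s) but depth is 2 — STACK UNDERFLOW

Answer: step 5: rot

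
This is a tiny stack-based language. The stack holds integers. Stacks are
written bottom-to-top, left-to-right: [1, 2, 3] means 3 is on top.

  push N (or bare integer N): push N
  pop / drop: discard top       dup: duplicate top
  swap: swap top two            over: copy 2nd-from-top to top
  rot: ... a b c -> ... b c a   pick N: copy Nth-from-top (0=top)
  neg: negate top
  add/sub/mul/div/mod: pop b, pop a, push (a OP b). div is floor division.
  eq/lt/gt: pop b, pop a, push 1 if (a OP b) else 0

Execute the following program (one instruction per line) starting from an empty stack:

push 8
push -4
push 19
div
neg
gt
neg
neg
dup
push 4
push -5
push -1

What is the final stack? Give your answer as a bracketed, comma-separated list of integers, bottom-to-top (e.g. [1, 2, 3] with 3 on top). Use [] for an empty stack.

Answer: [1, 1, 4, -5, -1]

Derivation:
After 'push 8': [8]
After 'push -4': [8, -4]
After 'push 19': [8, -4, 19]
After 'div': [8, -1]
After 'neg': [8, 1]
After 'gt': [1]
After 'neg': [-1]
After 'neg': [1]
After 'dup': [1, 1]
After 'push 4': [1, 1, 4]
After 'push -5': [1, 1, 4, -5]
After 'push -1': [1, 1, 4, -5, -1]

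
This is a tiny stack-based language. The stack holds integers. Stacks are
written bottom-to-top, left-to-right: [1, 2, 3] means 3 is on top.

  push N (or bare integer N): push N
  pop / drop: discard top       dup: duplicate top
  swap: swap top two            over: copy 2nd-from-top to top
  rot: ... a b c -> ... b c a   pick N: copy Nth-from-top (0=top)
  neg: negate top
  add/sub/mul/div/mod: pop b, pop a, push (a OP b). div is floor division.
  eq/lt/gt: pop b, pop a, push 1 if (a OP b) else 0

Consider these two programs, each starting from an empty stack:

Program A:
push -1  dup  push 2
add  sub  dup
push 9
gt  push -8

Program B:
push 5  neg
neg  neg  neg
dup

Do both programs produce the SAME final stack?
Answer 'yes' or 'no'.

Answer: no

Derivation:
Program A trace:
  After 'push -1': [-1]
  After 'dup': [-1, -1]
  After 'push 2': [-1, -1, 2]
  After 'add': [-1, 1]
  After 'sub': [-2]
  After 'dup': [-2, -2]
  After 'push 9': [-2, -2, 9]
  After 'gt': [-2, 0]
  After 'push -8': [-2, 0, -8]
Program A final stack: [-2, 0, -8]

Program B trace:
  After 'push 5': [5]
  After 'neg': [-5]
  After 'neg': [5]
  After 'neg': [-5]
  After 'neg': [5]
  After 'dup': [5, 5]
Program B final stack: [5, 5]
Same: no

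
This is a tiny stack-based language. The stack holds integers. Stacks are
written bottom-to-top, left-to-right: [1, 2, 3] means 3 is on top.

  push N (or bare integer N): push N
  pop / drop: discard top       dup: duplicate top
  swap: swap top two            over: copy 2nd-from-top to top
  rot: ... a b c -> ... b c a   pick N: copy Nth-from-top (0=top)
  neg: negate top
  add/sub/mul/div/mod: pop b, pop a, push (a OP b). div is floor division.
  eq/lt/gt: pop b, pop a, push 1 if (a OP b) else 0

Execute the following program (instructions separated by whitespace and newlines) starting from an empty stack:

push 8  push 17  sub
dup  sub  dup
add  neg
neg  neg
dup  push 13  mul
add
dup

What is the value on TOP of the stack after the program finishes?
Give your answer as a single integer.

Answer: 0

Derivation:
After 'push 8': [8]
After 'push 17': [8, 17]
After 'sub': [-9]
After 'dup': [-9, -9]
After 'sub': [0]
After 'dup': [0, 0]
After 'add': [0]
After 'neg': [0]
After 'neg': [0]
After 'neg': [0]
After 'dup': [0, 0]
After 'push 13': [0, 0, 13]
After 'mul': [0, 0]
After 'add': [0]
After 'dup': [0, 0]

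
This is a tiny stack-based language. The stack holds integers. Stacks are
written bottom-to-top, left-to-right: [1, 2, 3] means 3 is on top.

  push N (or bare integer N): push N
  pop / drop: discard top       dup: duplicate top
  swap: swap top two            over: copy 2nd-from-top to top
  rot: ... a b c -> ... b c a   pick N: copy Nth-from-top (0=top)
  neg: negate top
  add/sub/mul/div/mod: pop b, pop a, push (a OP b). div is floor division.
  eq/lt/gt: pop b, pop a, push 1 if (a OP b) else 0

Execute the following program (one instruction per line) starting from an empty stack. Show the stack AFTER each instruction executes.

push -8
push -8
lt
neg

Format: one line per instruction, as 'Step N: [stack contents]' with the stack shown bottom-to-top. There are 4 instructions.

Step 1: [-8]
Step 2: [-8, -8]
Step 3: [0]
Step 4: [0]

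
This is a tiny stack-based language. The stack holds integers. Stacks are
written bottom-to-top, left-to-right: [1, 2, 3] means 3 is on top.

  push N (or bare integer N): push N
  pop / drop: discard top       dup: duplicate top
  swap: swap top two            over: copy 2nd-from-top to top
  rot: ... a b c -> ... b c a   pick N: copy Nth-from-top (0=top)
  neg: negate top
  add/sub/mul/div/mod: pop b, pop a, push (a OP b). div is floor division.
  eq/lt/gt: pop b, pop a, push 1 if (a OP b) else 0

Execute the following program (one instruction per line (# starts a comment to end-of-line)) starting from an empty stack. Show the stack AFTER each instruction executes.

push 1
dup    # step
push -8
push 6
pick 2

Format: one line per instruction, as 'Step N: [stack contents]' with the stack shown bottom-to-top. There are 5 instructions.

Step 1: [1]
Step 2: [1, 1]
Step 3: [1, 1, -8]
Step 4: [1, 1, -8, 6]
Step 5: [1, 1, -8, 6, 1]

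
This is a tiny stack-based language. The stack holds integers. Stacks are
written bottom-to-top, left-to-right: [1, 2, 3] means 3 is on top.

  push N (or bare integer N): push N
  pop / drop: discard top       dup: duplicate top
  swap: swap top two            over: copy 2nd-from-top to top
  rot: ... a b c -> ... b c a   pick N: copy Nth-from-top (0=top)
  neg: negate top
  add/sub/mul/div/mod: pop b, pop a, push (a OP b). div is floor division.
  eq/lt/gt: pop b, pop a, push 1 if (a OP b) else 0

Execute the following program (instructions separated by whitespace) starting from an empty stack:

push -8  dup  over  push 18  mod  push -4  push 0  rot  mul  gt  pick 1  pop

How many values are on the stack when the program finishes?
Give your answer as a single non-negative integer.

Answer: 3

Derivation:
After 'push -8': stack = [-8] (depth 1)
After 'dup': stack = [-8, -8] (depth 2)
After 'over': stack = [-8, -8, -8] (depth 3)
After 'push 18': stack = [-8, -8, -8, 18] (depth 4)
After 'mod': stack = [-8, -8, 10] (depth 3)
After 'push -4': stack = [-8, -8, 10, -4] (depth 4)
After 'push 0': stack = [-8, -8, 10, -4, 0] (depth 5)
After 'rot': stack = [-8, -8, -4, 0, 10] (depth 5)
After 'mul': stack = [-8, -8, -4, 0] (depth 4)
After 'gt': stack = [-8, -8, 0] (depth 3)
After 'pick 1': stack = [-8, -8, 0, -8] (depth 4)
After 'pop': stack = [-8, -8, 0] (depth 3)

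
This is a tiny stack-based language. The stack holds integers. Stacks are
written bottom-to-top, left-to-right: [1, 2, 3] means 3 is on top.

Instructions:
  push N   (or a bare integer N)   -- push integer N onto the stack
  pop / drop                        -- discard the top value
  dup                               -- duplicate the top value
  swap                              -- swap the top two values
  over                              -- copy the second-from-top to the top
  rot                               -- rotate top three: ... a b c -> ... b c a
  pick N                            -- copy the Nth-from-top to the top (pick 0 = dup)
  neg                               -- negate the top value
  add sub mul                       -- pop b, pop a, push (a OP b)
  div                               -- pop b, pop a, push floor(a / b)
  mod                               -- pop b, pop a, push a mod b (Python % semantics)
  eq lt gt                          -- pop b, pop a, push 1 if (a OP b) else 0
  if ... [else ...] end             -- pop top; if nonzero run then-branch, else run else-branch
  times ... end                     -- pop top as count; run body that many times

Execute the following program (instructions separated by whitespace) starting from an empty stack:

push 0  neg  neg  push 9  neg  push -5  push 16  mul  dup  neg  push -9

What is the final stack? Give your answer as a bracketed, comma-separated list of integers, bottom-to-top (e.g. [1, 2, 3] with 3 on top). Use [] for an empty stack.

After 'push 0': [0]
After 'neg': [0]
After 'neg': [0]
After 'push 9': [0, 9]
After 'neg': [0, -9]
After 'push -5': [0, -9, -5]
After 'push 16': [0, -9, -5, 16]
After 'mul': [0, -9, -80]
After 'dup': [0, -9, -80, -80]
After 'neg': [0, -9, -80, 80]
After 'push -9': [0, -9, -80, 80, -9]

Answer: [0, -9, -80, 80, -9]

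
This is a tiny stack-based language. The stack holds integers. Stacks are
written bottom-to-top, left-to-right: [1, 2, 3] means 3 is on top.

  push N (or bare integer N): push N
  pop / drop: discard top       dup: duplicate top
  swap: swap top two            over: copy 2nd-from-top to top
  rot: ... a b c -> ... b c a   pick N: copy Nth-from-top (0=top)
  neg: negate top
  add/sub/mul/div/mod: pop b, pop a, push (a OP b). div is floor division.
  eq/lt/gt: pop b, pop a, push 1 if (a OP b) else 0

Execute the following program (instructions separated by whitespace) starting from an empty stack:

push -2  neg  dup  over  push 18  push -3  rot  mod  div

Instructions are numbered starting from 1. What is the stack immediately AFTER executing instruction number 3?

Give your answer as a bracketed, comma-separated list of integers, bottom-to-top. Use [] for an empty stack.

Step 1 ('push -2'): [-2]
Step 2 ('neg'): [2]
Step 3 ('dup'): [2, 2]

Answer: [2, 2]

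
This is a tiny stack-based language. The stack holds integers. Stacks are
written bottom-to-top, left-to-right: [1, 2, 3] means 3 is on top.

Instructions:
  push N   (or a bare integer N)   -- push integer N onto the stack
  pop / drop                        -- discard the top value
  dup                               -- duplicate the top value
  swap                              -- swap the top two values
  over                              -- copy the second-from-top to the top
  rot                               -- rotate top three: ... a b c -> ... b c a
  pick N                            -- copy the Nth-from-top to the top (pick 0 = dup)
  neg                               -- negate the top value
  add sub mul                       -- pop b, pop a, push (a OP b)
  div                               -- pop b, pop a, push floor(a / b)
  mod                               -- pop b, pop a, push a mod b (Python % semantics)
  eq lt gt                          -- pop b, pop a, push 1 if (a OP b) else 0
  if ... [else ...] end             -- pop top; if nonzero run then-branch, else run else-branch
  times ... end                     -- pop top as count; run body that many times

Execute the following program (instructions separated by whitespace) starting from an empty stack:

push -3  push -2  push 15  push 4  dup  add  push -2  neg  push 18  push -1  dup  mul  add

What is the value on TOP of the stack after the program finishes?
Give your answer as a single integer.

After 'push -3': [-3]
After 'push -2': [-3, -2]
After 'push 15': [-3, -2, 15]
After 'push 4': [-3, -2, 15, 4]
After 'dup': [-3, -2, 15, 4, 4]
After 'add': [-3, -2, 15, 8]
After 'push -2': [-3, -2, 15, 8, -2]
After 'neg': [-3, -2, 15, 8, 2]
After 'push 18': [-3, -2, 15, 8, 2, 18]
After 'push -1': [-3, -2, 15, 8, 2, 18, -1]
After 'dup': [-3, -2, 15, 8, 2, 18, -1, -1]
After 'mul': [-3, -2, 15, 8, 2, 18, 1]
After 'add': [-3, -2, 15, 8, 2, 19]

Answer: 19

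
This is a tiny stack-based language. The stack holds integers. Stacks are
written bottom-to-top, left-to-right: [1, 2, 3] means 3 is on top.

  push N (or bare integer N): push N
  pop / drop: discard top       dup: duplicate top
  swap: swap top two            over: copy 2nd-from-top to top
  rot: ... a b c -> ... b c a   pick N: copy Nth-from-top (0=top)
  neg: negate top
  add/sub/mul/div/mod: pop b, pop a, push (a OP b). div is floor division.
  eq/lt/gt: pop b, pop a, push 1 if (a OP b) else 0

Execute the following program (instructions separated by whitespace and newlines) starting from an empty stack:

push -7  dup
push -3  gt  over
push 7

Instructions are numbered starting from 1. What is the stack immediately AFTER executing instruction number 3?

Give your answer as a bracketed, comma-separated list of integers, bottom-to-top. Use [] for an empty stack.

Answer: [-7, -7, -3]

Derivation:
Step 1 ('push -7'): [-7]
Step 2 ('dup'): [-7, -7]
Step 3 ('push -3'): [-7, -7, -3]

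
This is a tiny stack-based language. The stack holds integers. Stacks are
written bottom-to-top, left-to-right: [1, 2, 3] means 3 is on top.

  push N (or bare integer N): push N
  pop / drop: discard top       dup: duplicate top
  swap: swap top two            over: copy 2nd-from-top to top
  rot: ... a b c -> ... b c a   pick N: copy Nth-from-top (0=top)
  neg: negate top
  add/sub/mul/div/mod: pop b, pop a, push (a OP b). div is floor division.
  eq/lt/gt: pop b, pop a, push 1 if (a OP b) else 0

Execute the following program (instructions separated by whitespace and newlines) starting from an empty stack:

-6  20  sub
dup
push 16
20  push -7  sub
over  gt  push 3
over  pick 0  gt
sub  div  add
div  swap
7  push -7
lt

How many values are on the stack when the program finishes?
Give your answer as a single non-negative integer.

After 'push -6': stack = [-6] (depth 1)
After 'push 20': stack = [-6, 20] (depth 2)
After 'sub': stack = [-26] (depth 1)
After 'dup': stack = [-26, -26] (depth 2)
After 'push 16': stack = [-26, -26, 16] (depth 3)
After 'push 20': stack = [-26, -26, 16, 20] (depth 4)
After 'push -7': stack = [-26, -26, 16, 20, -7] (depth 5)
After 'sub': stack = [-26, -26, 16, 27] (depth 4)
After 'over': stack = [-26, -26, 16, 27, 16] (depth 5)
After 'gt': stack = [-26, -26, 16, 1] (depth 4)
  ...
After 'pick 0': stack = [-26, -26, 16, 1, 3, 1, 1] (depth 7)
After 'gt': stack = [-26, -26, 16, 1, 3, 0] (depth 6)
After 'sub': stack = [-26, -26, 16, 1, 3] (depth 5)
After 'div': stack = [-26, -26, 16, 0] (depth 4)
After 'add': stack = [-26, -26, 16] (depth 3)
After 'div': stack = [-26, -2] (depth 2)
After 'swap': stack = [-2, -26] (depth 2)
After 'push 7': stack = [-2, -26, 7] (depth 3)
After 'push -7': stack = [-2, -26, 7, -7] (depth 4)
After 'lt': stack = [-2, -26, 0] (depth 3)

Answer: 3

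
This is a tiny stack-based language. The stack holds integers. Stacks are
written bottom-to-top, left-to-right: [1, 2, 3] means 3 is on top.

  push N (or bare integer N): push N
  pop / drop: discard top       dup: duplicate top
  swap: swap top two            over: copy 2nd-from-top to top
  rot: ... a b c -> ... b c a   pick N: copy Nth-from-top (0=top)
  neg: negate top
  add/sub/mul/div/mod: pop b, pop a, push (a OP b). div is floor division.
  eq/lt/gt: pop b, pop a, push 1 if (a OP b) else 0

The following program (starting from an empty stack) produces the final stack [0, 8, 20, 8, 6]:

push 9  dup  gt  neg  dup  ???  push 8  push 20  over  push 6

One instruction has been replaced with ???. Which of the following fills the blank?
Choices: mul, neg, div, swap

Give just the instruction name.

Answer: mul

Derivation:
Stack before ???: [0, 0]
Stack after ???:  [0]
Checking each choice:
  mul: MATCH
  neg: produces [0, 0, 8, 20, 8, 6]
  div: division by zero
  swap: produces [0, 0, 8, 20, 8, 6]
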